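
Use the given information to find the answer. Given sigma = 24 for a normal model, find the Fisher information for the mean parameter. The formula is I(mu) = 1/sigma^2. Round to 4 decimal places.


The Fisher information for the mean of a normal distribution is I(mu) = 1/sigma^2.
sigma = 24, so sigma^2 = 576.
I(mu) = 1/576 = 0.0017

0.0017


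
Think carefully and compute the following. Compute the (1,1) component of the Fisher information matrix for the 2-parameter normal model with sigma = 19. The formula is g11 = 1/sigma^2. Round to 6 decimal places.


For the 2-parameter normal family, the Fisher metric has:
  g11 = 1/sigma^2, g22 = 2/sigma^2.
sigma = 19, sigma^2 = 361.
g11 = 0.002770

0.002770


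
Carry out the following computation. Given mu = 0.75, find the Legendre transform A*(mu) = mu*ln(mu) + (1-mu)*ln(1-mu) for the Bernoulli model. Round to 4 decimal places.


Legendre transform for Bernoulli:
A*(mu) = mu*log(mu) + (1-mu)*log(1-mu).
mu = 0.75, 1-mu = 0.25.
mu*log(mu) = 0.75*log(0.75) = -0.215762.
(1-mu)*log(1-mu) = 0.25*log(0.25) = -0.346574.
A* = -0.215762 + -0.346574 = -0.5623

-0.5623


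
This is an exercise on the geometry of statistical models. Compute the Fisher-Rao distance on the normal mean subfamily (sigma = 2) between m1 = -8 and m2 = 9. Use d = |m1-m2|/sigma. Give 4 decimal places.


On the fixed-variance normal subfamily, geodesic distance = |m1-m2|/sigma.
|-8 - 9| = 17.
sigma = 2.
d = 17/2 = 8.5000

8.5000


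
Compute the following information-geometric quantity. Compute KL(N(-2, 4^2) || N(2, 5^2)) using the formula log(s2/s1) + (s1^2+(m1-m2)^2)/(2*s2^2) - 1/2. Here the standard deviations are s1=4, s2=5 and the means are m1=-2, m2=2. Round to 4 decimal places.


KL divergence between normal distributions:
KL = log(s2/s1) + (s1^2 + (m1-m2)^2)/(2*s2^2) - 1/2.
log(5/4) = 0.223144.
(4^2 + (-2-2)^2)/(2*5^2) = (16 + 16)/50 = 0.64.
KL = 0.223144 + 0.64 - 0.5 = 0.3631

0.3631


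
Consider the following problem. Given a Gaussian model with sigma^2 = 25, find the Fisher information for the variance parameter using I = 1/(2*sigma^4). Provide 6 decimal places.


Fisher information for variance: I(sigma^2) = 1/(2*sigma^4).
sigma^2 = 25, so sigma^4 = 625.
I = 1/(2*625) = 1/1250 = 0.000800

0.000800


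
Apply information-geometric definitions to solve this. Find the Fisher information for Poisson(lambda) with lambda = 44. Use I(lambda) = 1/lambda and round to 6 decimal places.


Fisher information for Poisson: I(lambda) = 1/lambda.
lambda = 44.
I(lambda) = 1/44 = 0.022727

0.022727


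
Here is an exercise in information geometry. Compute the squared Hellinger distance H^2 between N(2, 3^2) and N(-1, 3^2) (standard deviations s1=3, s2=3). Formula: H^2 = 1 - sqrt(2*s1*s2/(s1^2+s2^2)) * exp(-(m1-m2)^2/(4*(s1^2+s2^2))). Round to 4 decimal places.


Squared Hellinger distance for Gaussians:
H^2 = 1 - sqrt(2*s1*s2/(s1^2+s2^2)) * exp(-(m1-m2)^2/(4*(s1^2+s2^2))).
s1^2 = 9, s2^2 = 9, s1^2+s2^2 = 18.
sqrt(2*3*3/(18)) = 1.0.
(m1-m2)^2 = (3)^2 = 9.
exp(-9/(4*18)) = exp(-0.125) = 0.882497.
H^2 = 1 - 1.0*0.882497 = 0.1175

0.1175


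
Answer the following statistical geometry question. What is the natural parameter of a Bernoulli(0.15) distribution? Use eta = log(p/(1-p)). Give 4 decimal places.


Natural parameter for Bernoulli: eta = log(p/(1-p)).
p = 0.15, 1-p = 0.85.
p/(1-p) = 0.176471.
eta = log(0.176471) = -1.7346

-1.7346


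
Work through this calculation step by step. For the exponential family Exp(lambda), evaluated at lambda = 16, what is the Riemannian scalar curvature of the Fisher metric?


This family has a single free parameter, so its statistical manifold
is 1-dimensional. The Riemann curvature tensor of any 1-dimensional
Riemannian manifold vanishes identically, so R = 0.

0


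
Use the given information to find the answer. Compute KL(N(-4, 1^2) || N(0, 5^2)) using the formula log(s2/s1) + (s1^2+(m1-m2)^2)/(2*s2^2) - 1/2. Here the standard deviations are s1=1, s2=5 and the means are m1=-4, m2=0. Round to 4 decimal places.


KL divergence between normal distributions:
KL = log(s2/s1) + (s1^2 + (m1-m2)^2)/(2*s2^2) - 1/2.
log(5/1) = 1.609438.
(1^2 + (-4-0)^2)/(2*5^2) = (1 + 16)/50 = 0.34.
KL = 1.609438 + 0.34 - 0.5 = 1.4494

1.4494


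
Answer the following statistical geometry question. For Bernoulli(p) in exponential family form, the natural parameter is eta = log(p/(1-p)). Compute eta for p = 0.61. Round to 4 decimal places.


Natural parameter for Bernoulli: eta = log(p/(1-p)).
p = 0.61, 1-p = 0.39.
p/(1-p) = 1.564103.
eta = log(1.564103) = 0.4473

0.4473


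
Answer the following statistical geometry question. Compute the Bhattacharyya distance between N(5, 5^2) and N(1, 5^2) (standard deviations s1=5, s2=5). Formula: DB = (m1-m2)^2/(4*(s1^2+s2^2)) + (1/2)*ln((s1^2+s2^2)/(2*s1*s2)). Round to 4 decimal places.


Bhattacharyya distance between two Gaussians:
DB = (m1-m2)^2/(4*(s1^2+s2^2)) + (1/2)*ln((s1^2+s2^2)/(2*s1*s2)).
(m1-m2)^2 = (4)^2 = 16.
s1^2+s2^2 = 25 + 25 = 50.
term1 = 16/200 = 0.08.
term2 = 0.5*ln(50/50.0) = 0.0.
DB = 0.08 + 0.0 = 0.0800

0.0800


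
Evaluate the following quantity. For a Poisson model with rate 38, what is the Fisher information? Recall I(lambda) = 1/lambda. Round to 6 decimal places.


Fisher information for Poisson: I(lambda) = 1/lambda.
lambda = 38.
I(lambda) = 1/38 = 0.026316

0.026316


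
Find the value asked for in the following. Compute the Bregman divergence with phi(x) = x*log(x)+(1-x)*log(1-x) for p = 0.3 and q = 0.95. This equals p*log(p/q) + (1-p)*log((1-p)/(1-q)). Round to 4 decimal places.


Bregman divergence with negative entropy generator:
D = p*log(p/q) + (1-p)*log((1-p)/(1-q)).
p = 0.3, q = 0.95.
p*log(p/q) = 0.3*log(0.3/0.95) = -0.345804.
(1-p)*log((1-p)/(1-q)) = 0.7*log(0.7/0.05) = 1.84734.
D = -0.345804 + 1.84734 = 1.5015

1.5015


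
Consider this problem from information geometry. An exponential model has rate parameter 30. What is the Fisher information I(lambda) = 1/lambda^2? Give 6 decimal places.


Fisher information for exponential: I(lambda) = 1/lambda^2.
lambda = 30, lambda^2 = 900.
I = 1/900 = 0.001111

0.001111


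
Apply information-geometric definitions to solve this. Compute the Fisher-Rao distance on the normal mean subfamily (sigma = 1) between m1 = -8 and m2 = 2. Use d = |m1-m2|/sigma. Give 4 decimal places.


On the fixed-variance normal subfamily, geodesic distance = |m1-m2|/sigma.
|-8 - 2| = 10.
sigma = 1.
d = 10/1 = 10.0000

10.0000


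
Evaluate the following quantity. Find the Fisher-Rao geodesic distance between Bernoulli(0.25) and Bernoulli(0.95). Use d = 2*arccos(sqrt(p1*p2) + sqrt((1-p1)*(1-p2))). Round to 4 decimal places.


Geodesic distance on Bernoulli manifold:
d(p1,p2) = 2*arccos(sqrt(p1*p2) + sqrt((1-p1)*(1-p2))).
sqrt(p1*p2) = sqrt(0.25*0.95) = 0.48734.
sqrt((1-p1)*(1-p2)) = sqrt(0.75*0.05) = 0.193649.
arg = 0.48734 + 0.193649 = 0.680989.
d = 2*arccos(0.680989) = 1.6434

1.6434


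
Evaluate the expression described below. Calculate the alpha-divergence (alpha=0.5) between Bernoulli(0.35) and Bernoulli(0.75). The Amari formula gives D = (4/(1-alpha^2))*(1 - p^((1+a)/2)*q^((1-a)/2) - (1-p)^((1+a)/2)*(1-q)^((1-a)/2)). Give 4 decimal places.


Amari alpha-divergence:
D = (4/(1-alpha^2))*(1 - p^((1+a)/2)*q^((1-a)/2) - (1-p)^((1+a)/2)*(1-q)^((1-a)/2)).
alpha = 0.5, p = 0.35, q = 0.75.
e1 = (1+alpha)/2 = 0.75, e2 = (1-alpha)/2 = 0.25.
t1 = p^e1 * q^e2 = 0.35^0.75 * 0.75^0.25 = 0.423464.
t2 = (1-p)^e1 * (1-q)^e2 = 0.65^0.75 * 0.25^0.25 = 0.511882.
4/(1-alpha^2) = 5.333333.
D = 5.333333*(1 - 0.423464 - 0.511882) = 0.3448

0.3448


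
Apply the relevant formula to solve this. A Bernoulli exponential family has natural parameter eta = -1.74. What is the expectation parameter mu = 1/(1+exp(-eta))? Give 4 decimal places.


Dual coordinate (expectation parameter) for Bernoulli:
mu = 1/(1+exp(-eta)).
eta = -1.74.
exp(-eta) = exp(1.74) = 5.697343.
mu = 1/(1+5.697343) = 0.1493

0.1493


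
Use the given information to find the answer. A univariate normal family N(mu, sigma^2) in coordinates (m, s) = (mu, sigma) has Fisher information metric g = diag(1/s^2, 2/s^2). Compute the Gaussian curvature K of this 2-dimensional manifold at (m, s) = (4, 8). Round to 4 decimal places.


The metric has the form g = (A dm^2 + B ds^2)/s^2 with A = 1, B = 2.
Substitute u = sqrt(A/B)*m: g = B*(du^2 + ds^2)/s^2, i.e. B times the
Poincare upper half-plane metric, which has constant Gaussian curvature -1.
Scaling a 2D metric by a constant c divides the Gaussian curvature by c,
so K = -1/B = -1/(2) = -0.5000 everywhere (the point (m, s) = (4, 8) is irrelevant:
the curvature is constant).
The requested Gaussian curvature is K = -0.5000.

-0.5000


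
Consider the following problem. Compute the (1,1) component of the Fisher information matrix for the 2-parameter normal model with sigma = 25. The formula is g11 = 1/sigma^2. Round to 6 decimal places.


For the 2-parameter normal family, the Fisher metric has:
  g11 = 1/sigma^2, g22 = 2/sigma^2.
sigma = 25, sigma^2 = 625.
g11 = 0.001600

0.001600


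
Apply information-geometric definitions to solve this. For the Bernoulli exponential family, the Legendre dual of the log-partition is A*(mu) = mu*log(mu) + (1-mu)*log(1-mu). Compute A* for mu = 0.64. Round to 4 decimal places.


Legendre transform for Bernoulli:
A*(mu) = mu*log(mu) + (1-mu)*log(1-mu).
mu = 0.64, 1-mu = 0.36.
mu*log(mu) = 0.64*log(0.64) = -0.285624.
(1-mu)*log(1-mu) = 0.36*log(0.36) = -0.367794.
A* = -0.285624 + -0.367794 = -0.6534

-0.6534


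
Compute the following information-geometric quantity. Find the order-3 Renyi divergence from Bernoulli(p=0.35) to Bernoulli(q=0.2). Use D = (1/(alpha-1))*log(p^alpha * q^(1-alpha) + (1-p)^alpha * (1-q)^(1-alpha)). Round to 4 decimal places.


Renyi divergence of order alpha between Bernoulli distributions:
D = (1/(alpha-1))*log(p^alpha * q^(1-alpha) + (1-p)^alpha * (1-q)^(1-alpha)).
alpha = 3, p = 0.35, q = 0.2.
p^alpha * q^(1-alpha) = 0.35^3 * 0.2^-2 = 1.071875.
(1-p)^alpha * (1-q)^(1-alpha) = 0.65^3 * 0.8^-2 = 0.429102.
sum = 1.071875 + 0.429102 = 1.500977.
D = (1/2)*log(1.500977) = 0.2031

0.2031


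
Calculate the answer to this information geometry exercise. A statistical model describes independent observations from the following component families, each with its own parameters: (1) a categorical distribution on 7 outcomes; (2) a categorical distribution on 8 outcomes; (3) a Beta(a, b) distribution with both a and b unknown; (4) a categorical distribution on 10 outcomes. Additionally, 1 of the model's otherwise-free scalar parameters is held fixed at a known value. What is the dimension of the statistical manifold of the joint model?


The dimension of a statistical manifold equals the number of free
(independent) real parameters of the model. For a product of independent
blocks the parameter counts add.
- categorical on 7 outcomes (probabilities sum to 1): 7-1 = 6.
- categorical on 8 outcomes (probabilities sum to 1): 8-1 = 7.
- Beta (a, b): 2.
- categorical on 10 outcomes (probabilities sum to 1): 10-1 = 9.
Total = 6 + 7 + 2 + 9 = 24.
1 parameter(s) fixed at known values: 24 - 1 = 23.
Dimension = 23

23


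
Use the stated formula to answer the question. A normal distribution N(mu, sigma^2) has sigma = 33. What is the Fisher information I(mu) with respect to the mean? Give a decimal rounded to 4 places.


The Fisher information for the mean of a normal distribution is I(mu) = 1/sigma^2.
sigma = 33, so sigma^2 = 1089.
I(mu) = 1/1089 = 0.0009

0.0009


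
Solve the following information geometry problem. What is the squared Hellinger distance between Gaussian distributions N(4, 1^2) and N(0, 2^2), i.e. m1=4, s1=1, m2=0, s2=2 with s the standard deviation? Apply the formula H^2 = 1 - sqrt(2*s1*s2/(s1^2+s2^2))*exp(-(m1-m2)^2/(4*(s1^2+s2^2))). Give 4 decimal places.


Squared Hellinger distance for Gaussians:
H^2 = 1 - sqrt(2*s1*s2/(s1^2+s2^2)) * exp(-(m1-m2)^2/(4*(s1^2+s2^2))).
s1^2 = 1, s2^2 = 4, s1^2+s2^2 = 5.
sqrt(2*1*2/(5)) = 0.894427.
(m1-m2)^2 = (4)^2 = 16.
exp(-16/(4*5)) = exp(-0.8) = 0.449329.
H^2 = 1 - 0.894427*0.449329 = 0.5981

0.5981


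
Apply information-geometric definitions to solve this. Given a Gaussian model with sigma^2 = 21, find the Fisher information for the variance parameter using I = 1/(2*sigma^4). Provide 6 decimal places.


Fisher information for variance: I(sigma^2) = 1/(2*sigma^4).
sigma^2 = 21, so sigma^4 = 441.
I = 1/(2*441) = 1/882 = 0.001134

0.001134


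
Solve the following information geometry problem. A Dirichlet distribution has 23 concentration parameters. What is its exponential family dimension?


Exponential family dimension calculation:
Dirichlet with 23 components has 23 natural parameters.

23


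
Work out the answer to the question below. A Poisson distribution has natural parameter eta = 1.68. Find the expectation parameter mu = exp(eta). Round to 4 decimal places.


Expectation parameter for Poisson exponential family:
mu = exp(eta).
eta = 1.68.
mu = exp(1.68) = 5.3656

5.3656


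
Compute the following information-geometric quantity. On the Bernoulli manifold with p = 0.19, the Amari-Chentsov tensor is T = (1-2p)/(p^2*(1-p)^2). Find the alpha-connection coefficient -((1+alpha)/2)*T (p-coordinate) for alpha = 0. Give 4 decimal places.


Skewness (Amari-Chentsov) tensor: T = (1-2p)/(p^2*(1-p)^2).
p = 0.19, 1-2p = 0.62, p^2 = 0.0361, (1-p)^2 = 0.6561.
T = 0.62/(0.0361 * 0.6561) = 26.176673.
In the p-coordinate, Gamma^(alpha) = Gamma^(0) - (alpha/2)*T with Gamma^(0) = (1/2)*g'(p) = -T/2,
so Gamma^(alpha) = -((1+alpha)/2)*T.
alpha = 0, -(1+alpha)/2 = -0.5.
Gamma = -0.5 * 26.176673 = -13.0883

-13.0883


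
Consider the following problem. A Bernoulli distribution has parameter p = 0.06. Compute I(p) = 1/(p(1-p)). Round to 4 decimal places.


For Bernoulli(p), Fisher information is I(p) = 1/(p*(1-p)).
p = 0.06, 1-p = 0.94.
p*(1-p) = 0.0564.
I(p) = 1/0.0564 = 17.7305

17.7305


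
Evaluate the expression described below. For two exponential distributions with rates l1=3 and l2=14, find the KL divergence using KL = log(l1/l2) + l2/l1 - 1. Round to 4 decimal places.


KL divergence for exponential family:
KL = log(l1/l2) + l2/l1 - 1.
log(3/14) = -1.540445.
14/3 = 4.666667.
KL = -1.540445 + 4.666667 - 1 = 2.1262

2.1262


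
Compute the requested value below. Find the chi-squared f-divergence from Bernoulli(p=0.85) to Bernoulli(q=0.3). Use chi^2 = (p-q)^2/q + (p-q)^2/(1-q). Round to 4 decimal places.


Chi-squared divergence between Bernoulli distributions:
chi^2 = (p-q)^2/q + (p-q)^2/(1-q).
p = 0.85, q = 0.3, p-q = 0.55.
(p-q)^2 = 0.3025.
term1 = 0.3025/0.3 = 1.008333.
term2 = 0.3025/0.7 = 0.432143.
chi^2 = 1.008333 + 0.432143 = 1.4405

1.4405


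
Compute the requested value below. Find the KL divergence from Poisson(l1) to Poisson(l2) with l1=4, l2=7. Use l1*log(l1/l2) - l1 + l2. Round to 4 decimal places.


KL divergence for Poisson:
KL = l1*log(l1/l2) - l1 + l2.
l1 = 4, l2 = 7.
log(4/7) = -0.559616.
l1*log(l1/l2) = 4 * -0.559616 = -2.238463.
KL = -2.238463 - 4 + 7 = 0.7615

0.7615


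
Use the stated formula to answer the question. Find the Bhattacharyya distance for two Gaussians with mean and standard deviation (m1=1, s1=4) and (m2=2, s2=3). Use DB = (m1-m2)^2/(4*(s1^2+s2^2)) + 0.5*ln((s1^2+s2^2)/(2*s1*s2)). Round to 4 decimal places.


Bhattacharyya distance between two Gaussians:
DB = (m1-m2)^2/(4*(s1^2+s2^2)) + (1/2)*ln((s1^2+s2^2)/(2*s1*s2)).
(m1-m2)^2 = (-1)^2 = 1.
s1^2+s2^2 = 16 + 9 = 25.
term1 = 1/100 = 0.01.
term2 = 0.5*ln(25/24.0) = 0.020411.
DB = 0.01 + 0.020411 = 0.0304

0.0304


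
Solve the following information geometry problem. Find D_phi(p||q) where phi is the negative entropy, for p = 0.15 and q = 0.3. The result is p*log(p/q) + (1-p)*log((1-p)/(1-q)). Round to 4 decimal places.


Bregman divergence with negative entropy generator:
D = p*log(p/q) + (1-p)*log((1-p)/(1-q)).
p = 0.15, q = 0.3.
p*log(p/q) = 0.15*log(0.15/0.3) = -0.103972.
(1-p)*log((1-p)/(1-q)) = 0.85*log(0.85/0.7) = 0.165033.
D = -0.103972 + 0.165033 = 0.0611

0.0611


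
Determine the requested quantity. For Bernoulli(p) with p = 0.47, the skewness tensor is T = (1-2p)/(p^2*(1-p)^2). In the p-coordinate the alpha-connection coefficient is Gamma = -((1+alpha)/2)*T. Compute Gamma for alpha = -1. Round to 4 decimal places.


Skewness (Amari-Chentsov) tensor: T = (1-2p)/(p^2*(1-p)^2).
p = 0.47, 1-2p = 0.06, p^2 = 0.2209, (1-p)^2 = 0.2809.
T = 0.06/(0.2209 * 0.2809) = 0.96695.
In the p-coordinate, Gamma^(alpha) = Gamma^(0) - (alpha/2)*T with Gamma^(0) = (1/2)*g'(p) = -T/2,
so Gamma^(alpha) = -((1+alpha)/2)*T.
alpha = -1, -(1+alpha)/2 = 0.0.
Gamma = 0.0 * 0.96695 = 0.0000

0.0000


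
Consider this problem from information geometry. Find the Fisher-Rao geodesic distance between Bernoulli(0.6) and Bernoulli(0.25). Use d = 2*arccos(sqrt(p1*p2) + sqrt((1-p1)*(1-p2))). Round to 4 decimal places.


Geodesic distance on Bernoulli manifold:
d(p1,p2) = 2*arccos(sqrt(p1*p2) + sqrt((1-p1)*(1-p2))).
sqrt(p1*p2) = sqrt(0.6*0.25) = 0.387298.
sqrt((1-p1)*(1-p2)) = sqrt(0.4*0.75) = 0.547723.
arg = 0.387298 + 0.547723 = 0.935021.
d = 2*arccos(0.935021) = 0.7250

0.7250


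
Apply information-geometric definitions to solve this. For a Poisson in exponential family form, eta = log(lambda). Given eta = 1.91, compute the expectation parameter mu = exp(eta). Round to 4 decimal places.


Expectation parameter for Poisson exponential family:
mu = exp(eta).
eta = 1.91.
mu = exp(1.91) = 6.7531

6.7531


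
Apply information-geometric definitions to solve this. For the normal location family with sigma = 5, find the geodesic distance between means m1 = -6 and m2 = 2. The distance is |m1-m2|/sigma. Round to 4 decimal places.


On the fixed-variance normal subfamily, geodesic distance = |m1-m2|/sigma.
|-6 - 2| = 8.
sigma = 5.
d = 8/5 = 1.6000

1.6000


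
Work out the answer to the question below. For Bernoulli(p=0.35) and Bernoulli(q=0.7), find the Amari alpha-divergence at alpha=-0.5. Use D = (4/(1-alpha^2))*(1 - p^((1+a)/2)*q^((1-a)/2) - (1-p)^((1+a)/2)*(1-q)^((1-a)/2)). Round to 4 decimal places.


Amari alpha-divergence:
D = (4/(1-alpha^2))*(1 - p^((1+a)/2)*q^((1-a)/2) - (1-p)^((1+a)/2)*(1-q)^((1-a)/2)).
alpha = -0.5, p = 0.35, q = 0.7.
e1 = (1+alpha)/2 = 0.25, e2 = (1-alpha)/2 = 0.75.
t1 = p^e1 * q^e2 = 0.35^0.25 * 0.7^0.75 = 0.588627.
t2 = (1-p)^e1 * (1-q)^e2 = 0.65^0.25 * 0.3^0.75 = 0.363973.
4/(1-alpha^2) = 5.333333.
D = 5.333333*(1 - 0.588627 - 0.363973) = 0.2528

0.2528


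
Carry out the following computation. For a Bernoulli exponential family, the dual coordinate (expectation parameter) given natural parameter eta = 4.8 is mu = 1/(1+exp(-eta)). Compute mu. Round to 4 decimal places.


Dual coordinate (expectation parameter) for Bernoulli:
mu = 1/(1+exp(-eta)).
eta = 4.8.
exp(-eta) = exp(-4.8) = 0.00823.
mu = 1/(1+0.00823) = 0.9918

0.9918


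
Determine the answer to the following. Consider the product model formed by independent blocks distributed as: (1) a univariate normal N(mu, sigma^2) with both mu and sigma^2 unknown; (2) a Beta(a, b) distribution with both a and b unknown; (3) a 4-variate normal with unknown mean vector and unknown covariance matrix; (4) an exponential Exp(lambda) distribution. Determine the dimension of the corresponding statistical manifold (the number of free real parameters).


The dimension of a statistical manifold equals the number of free
(independent) real parameters of the model. For a product of independent
blocks the parameter counts add.
- normal (mu, sigma^2): 2.
- Beta (a, b): 2.
- 4-variate normal: 4 (mean) + 4*5/2 = 10 (symmetric covariance) = 14.
- exponential (lambda): 1.
Total = 2 + 2 + 14 + 1 = 19.
Dimension = 19

19


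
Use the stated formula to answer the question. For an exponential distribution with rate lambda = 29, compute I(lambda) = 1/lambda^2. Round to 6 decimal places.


Fisher information for exponential: I(lambda) = 1/lambda^2.
lambda = 29, lambda^2 = 841.
I = 1/841 = 0.001189

0.001189


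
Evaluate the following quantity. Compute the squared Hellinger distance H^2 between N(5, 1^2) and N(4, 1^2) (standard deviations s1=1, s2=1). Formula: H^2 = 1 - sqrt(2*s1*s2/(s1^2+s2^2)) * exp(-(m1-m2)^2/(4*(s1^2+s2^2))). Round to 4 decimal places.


Squared Hellinger distance for Gaussians:
H^2 = 1 - sqrt(2*s1*s2/(s1^2+s2^2)) * exp(-(m1-m2)^2/(4*(s1^2+s2^2))).
s1^2 = 1, s2^2 = 1, s1^2+s2^2 = 2.
sqrt(2*1*1/(2)) = 1.0.
(m1-m2)^2 = (1)^2 = 1.
exp(-1/(4*2)) = exp(-0.125) = 0.882497.
H^2 = 1 - 1.0*0.882497 = 0.1175

0.1175


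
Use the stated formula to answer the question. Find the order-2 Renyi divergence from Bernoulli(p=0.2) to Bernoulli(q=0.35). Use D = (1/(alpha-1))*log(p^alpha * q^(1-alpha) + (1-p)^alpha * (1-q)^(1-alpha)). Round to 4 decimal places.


Renyi divergence of order alpha between Bernoulli distributions:
D = (1/(alpha-1))*log(p^alpha * q^(1-alpha) + (1-p)^alpha * (1-q)^(1-alpha)).
alpha = 2, p = 0.2, q = 0.35.
p^alpha * q^(1-alpha) = 0.2^2 * 0.35^-1 = 0.114286.
(1-p)^alpha * (1-q)^(1-alpha) = 0.8^2 * 0.65^-1 = 0.984615.
sum = 0.114286 + 0.984615 = 1.098901.
D = (1/1)*log(1.098901) = 0.0943

0.0943


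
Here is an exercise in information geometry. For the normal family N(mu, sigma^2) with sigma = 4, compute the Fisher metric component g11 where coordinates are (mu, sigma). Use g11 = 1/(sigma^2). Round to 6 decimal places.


For the 2-parameter normal family, the Fisher metric has:
  g11 = 1/sigma^2, g22 = 2/sigma^2.
sigma = 4, sigma^2 = 16.
g11 = 0.062500

0.062500


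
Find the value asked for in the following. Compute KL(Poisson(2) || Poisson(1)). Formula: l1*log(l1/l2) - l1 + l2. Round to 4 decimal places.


KL divergence for Poisson:
KL = l1*log(l1/l2) - l1 + l2.
l1 = 2, l2 = 1.
log(2/1) = 0.693147.
l1*log(l1/l2) = 2 * 0.693147 = 1.386294.
KL = 1.386294 - 2 + 1 = 0.3863

0.3863


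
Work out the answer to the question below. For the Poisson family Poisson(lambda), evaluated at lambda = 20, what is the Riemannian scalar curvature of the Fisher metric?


This family has a single free parameter, so its statistical manifold
is 1-dimensional. The Riemann curvature tensor of any 1-dimensional
Riemannian manifold vanishes identically, so R = 0.

0


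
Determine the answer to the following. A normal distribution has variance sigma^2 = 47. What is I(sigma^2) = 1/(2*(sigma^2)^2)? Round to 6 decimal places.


Fisher information for variance: I(sigma^2) = 1/(2*sigma^4).
sigma^2 = 47, so sigma^4 = 2209.
I = 1/(2*2209) = 1/4418 = 0.000226

0.000226


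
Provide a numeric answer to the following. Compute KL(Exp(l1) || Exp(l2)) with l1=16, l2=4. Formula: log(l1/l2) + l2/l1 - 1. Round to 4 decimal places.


KL divergence for exponential family:
KL = log(l1/l2) + l2/l1 - 1.
log(16/4) = 1.386294.
4/16 = 0.25.
KL = 1.386294 + 0.25 - 1 = 0.6363

0.6363


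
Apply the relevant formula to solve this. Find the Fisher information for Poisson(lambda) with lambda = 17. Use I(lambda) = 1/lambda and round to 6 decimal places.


Fisher information for Poisson: I(lambda) = 1/lambda.
lambda = 17.
I(lambda) = 1/17 = 0.058824

0.058824


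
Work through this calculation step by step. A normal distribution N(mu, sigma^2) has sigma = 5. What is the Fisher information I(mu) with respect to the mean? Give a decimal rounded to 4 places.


The Fisher information for the mean of a normal distribution is I(mu) = 1/sigma^2.
sigma = 5, so sigma^2 = 25.
I(mu) = 1/25 = 0.0400

0.0400


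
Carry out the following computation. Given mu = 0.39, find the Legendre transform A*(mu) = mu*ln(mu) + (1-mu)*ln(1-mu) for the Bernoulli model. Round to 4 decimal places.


Legendre transform for Bernoulli:
A*(mu) = mu*log(mu) + (1-mu)*log(1-mu).
mu = 0.39, 1-mu = 0.61.
mu*log(mu) = 0.39*log(0.39) = -0.367227.
(1-mu)*log(1-mu) = 0.61*log(0.61) = -0.301521.
A* = -0.367227 + -0.301521 = -0.6687

-0.6687


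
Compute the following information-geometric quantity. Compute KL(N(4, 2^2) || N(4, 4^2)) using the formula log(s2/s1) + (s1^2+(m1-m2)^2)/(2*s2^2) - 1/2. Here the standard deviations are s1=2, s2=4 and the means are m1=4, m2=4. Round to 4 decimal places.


KL divergence between normal distributions:
KL = log(s2/s1) + (s1^2 + (m1-m2)^2)/(2*s2^2) - 1/2.
log(4/2) = 0.693147.
(2^2 + (4-4)^2)/(2*4^2) = (4 + 0)/32 = 0.125.
KL = 0.693147 + 0.125 - 0.5 = 0.3181

0.3181


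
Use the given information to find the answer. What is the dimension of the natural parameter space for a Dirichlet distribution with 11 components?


Exponential family dimension calculation:
Dirichlet with 11 components has 11 natural parameters.

11


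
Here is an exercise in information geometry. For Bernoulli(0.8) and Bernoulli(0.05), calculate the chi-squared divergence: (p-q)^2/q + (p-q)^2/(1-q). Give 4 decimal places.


Chi-squared divergence between Bernoulli distributions:
chi^2 = (p-q)^2/q + (p-q)^2/(1-q).
p = 0.8, q = 0.05, p-q = 0.75.
(p-q)^2 = 0.5625.
term1 = 0.5625/0.05 = 11.25.
term2 = 0.5625/0.95 = 0.592105.
chi^2 = 11.25 + 0.592105 = 11.8421

11.8421


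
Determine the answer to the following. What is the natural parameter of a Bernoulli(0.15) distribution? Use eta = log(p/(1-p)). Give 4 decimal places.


Natural parameter for Bernoulli: eta = log(p/(1-p)).
p = 0.15, 1-p = 0.85.
p/(1-p) = 0.176471.
eta = log(0.176471) = -1.7346

-1.7346


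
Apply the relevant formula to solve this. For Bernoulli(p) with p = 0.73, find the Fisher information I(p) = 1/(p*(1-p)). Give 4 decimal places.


For Bernoulli(p), Fisher information is I(p) = 1/(p*(1-p)).
p = 0.73, 1-p = 0.27.
p*(1-p) = 0.1971.
I(p) = 1/0.1971 = 5.0736

5.0736


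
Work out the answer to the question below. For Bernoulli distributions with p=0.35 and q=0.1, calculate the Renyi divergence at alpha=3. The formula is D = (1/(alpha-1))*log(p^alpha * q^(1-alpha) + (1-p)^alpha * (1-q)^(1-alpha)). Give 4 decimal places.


Renyi divergence of order alpha between Bernoulli distributions:
D = (1/(alpha-1))*log(p^alpha * q^(1-alpha) + (1-p)^alpha * (1-q)^(1-alpha)).
alpha = 3, p = 0.35, q = 0.1.
p^alpha * q^(1-alpha) = 0.35^3 * 0.1^-2 = 4.2875.
(1-p)^alpha * (1-q)^(1-alpha) = 0.65^3 * 0.9^-2 = 0.339043.
sum = 4.2875 + 0.339043 = 4.626543.
D = (1/2)*log(4.626543) = 0.7659

0.7659


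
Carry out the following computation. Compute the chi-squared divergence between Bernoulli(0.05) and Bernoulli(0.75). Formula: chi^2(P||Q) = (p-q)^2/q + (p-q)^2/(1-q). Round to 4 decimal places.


Chi-squared divergence between Bernoulli distributions:
chi^2 = (p-q)^2/q + (p-q)^2/(1-q).
p = 0.05, q = 0.75, p-q = -0.7.
(p-q)^2 = 0.49.
term1 = 0.49/0.75 = 0.653333.
term2 = 0.49/0.25 = 1.96.
chi^2 = 0.653333 + 1.96 = 2.6133

2.6133


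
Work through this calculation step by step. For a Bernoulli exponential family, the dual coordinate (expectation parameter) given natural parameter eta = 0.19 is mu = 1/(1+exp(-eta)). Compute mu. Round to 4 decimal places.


Dual coordinate (expectation parameter) for Bernoulli:
mu = 1/(1+exp(-eta)).
eta = 0.19.
exp(-eta) = exp(-0.19) = 0.826959.
mu = 1/(1+0.826959) = 0.5474

0.5474


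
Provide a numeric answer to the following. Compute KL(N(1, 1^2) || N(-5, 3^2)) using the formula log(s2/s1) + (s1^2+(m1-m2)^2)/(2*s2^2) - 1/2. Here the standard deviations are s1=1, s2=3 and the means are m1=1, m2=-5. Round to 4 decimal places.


KL divergence between normal distributions:
KL = log(s2/s1) + (s1^2 + (m1-m2)^2)/(2*s2^2) - 1/2.
log(3/1) = 1.098612.
(1^2 + (1--5)^2)/(2*3^2) = (1 + 36)/18 = 2.055556.
KL = 1.098612 + 2.055556 - 0.5 = 2.6542

2.6542


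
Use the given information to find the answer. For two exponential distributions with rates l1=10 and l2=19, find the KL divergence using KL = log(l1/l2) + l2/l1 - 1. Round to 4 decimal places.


KL divergence for exponential family:
KL = log(l1/l2) + l2/l1 - 1.
log(10/19) = -0.641854.
19/10 = 1.9.
KL = -0.641854 + 1.9 - 1 = 0.2581

0.2581


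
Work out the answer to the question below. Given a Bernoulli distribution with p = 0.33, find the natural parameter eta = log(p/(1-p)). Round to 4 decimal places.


Natural parameter for Bernoulli: eta = log(p/(1-p)).
p = 0.33, 1-p = 0.67.
p/(1-p) = 0.492537.
eta = log(0.492537) = -0.7082

-0.7082


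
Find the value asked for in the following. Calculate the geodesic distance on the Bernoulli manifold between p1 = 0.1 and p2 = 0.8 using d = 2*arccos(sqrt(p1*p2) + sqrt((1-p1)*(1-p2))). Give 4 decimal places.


Geodesic distance on Bernoulli manifold:
d(p1,p2) = 2*arccos(sqrt(p1*p2) + sqrt((1-p1)*(1-p2))).
sqrt(p1*p2) = sqrt(0.1*0.8) = 0.282843.
sqrt((1-p1)*(1-p2)) = sqrt(0.9*0.2) = 0.424264.
arg = 0.282843 + 0.424264 = 0.707107.
d = 2*arccos(0.707107) = 1.5708

1.5708


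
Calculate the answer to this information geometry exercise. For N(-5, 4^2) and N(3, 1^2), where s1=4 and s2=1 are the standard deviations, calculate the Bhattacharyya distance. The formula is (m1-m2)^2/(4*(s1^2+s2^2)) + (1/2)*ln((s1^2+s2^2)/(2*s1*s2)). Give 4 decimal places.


Bhattacharyya distance between two Gaussians:
DB = (m1-m2)^2/(4*(s1^2+s2^2)) + (1/2)*ln((s1^2+s2^2)/(2*s1*s2)).
(m1-m2)^2 = (-8)^2 = 64.
s1^2+s2^2 = 16 + 1 = 17.
term1 = 64/68 = 0.941176.
term2 = 0.5*ln(17/8.0) = 0.376886.
DB = 0.941176 + 0.376886 = 1.3181

1.3181


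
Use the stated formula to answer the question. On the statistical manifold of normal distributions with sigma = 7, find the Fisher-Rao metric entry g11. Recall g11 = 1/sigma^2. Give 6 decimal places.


For the 2-parameter normal family, the Fisher metric has:
  g11 = 1/sigma^2, g22 = 2/sigma^2.
sigma = 7, sigma^2 = 49.
g11 = 0.020408

0.020408


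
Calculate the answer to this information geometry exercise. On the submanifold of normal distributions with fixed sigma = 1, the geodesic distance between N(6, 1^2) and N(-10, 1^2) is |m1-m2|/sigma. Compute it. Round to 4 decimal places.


On the fixed-variance normal subfamily, geodesic distance = |m1-m2|/sigma.
|6 - -10| = 16.
sigma = 1.
d = 16/1 = 16.0000

16.0000


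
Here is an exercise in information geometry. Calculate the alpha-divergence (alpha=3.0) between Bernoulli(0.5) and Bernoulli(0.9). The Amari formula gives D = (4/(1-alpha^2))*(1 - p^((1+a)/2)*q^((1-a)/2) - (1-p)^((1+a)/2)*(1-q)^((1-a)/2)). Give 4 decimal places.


Amari alpha-divergence:
D = (4/(1-alpha^2))*(1 - p^((1+a)/2)*q^((1-a)/2) - (1-p)^((1+a)/2)*(1-q)^((1-a)/2)).
alpha = 3.0, p = 0.5, q = 0.9.
e1 = (1+alpha)/2 = 2.0, e2 = (1-alpha)/2 = -1.0.
t1 = p^e1 * q^e2 = 0.5^2.0 * 0.9^-1.0 = 0.277778.
t2 = (1-p)^e1 * (1-q)^e2 = 0.5^2.0 * 0.1^-1.0 = 2.5.
4/(1-alpha^2) = -0.5.
D = -0.5*(1 - 0.277778 - 2.5) = 0.8889

0.8889


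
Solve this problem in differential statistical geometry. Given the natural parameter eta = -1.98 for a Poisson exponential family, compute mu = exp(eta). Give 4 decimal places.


Expectation parameter for Poisson exponential family:
mu = exp(eta).
eta = -1.98.
mu = exp(-1.98) = 0.1381

0.1381


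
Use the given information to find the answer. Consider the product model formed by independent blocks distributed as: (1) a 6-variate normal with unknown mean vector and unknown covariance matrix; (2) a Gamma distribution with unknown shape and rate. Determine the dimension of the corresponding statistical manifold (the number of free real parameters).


The dimension of a statistical manifold equals the number of free
(independent) real parameters of the model. For a product of independent
blocks the parameter counts add.
- 6-variate normal: 6 (mean) + 6*7/2 = 21 (symmetric covariance) = 27.
- Gamma (shape, rate): 2.
Total = 27 + 2 = 29.
Dimension = 29

29


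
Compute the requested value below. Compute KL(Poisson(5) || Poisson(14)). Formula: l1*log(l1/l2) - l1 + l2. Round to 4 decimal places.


KL divergence for Poisson:
KL = l1*log(l1/l2) - l1 + l2.
l1 = 5, l2 = 14.
log(5/14) = -1.029619.
l1*log(l1/l2) = 5 * -1.029619 = -5.148097.
KL = -5.148097 - 5 + 14 = 3.8519

3.8519


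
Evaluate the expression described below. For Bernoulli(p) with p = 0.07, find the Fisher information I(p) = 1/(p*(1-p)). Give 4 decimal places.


For Bernoulli(p), Fisher information is I(p) = 1/(p*(1-p)).
p = 0.07, 1-p = 0.93.
p*(1-p) = 0.0651.
I(p) = 1/0.0651 = 15.3610

15.3610


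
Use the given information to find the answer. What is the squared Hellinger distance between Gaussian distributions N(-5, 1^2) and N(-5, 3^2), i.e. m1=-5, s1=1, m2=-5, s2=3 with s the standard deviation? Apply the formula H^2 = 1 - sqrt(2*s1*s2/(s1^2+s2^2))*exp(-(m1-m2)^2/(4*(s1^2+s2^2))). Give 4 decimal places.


Squared Hellinger distance for Gaussians:
H^2 = 1 - sqrt(2*s1*s2/(s1^2+s2^2)) * exp(-(m1-m2)^2/(4*(s1^2+s2^2))).
s1^2 = 1, s2^2 = 9, s1^2+s2^2 = 10.
sqrt(2*1*3/(10)) = 0.774597.
(m1-m2)^2 = (0)^2 = 0.
exp(-0/(4*10)) = exp(0.0) = 1.0.
H^2 = 1 - 0.774597*1.0 = 0.2254

0.2254


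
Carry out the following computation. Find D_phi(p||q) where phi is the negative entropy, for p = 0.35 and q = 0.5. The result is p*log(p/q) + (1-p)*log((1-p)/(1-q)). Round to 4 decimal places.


Bregman divergence with negative entropy generator:
D = p*log(p/q) + (1-p)*log((1-p)/(1-q)).
p = 0.35, q = 0.5.
p*log(p/q) = 0.35*log(0.35/0.5) = -0.124836.
(1-p)*log((1-p)/(1-q)) = 0.65*log(0.65/0.5) = 0.170537.
D = -0.124836 + 0.170537 = 0.0457

0.0457


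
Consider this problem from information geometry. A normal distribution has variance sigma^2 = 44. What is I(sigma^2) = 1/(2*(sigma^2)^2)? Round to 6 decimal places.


Fisher information for variance: I(sigma^2) = 1/(2*sigma^4).
sigma^2 = 44, so sigma^4 = 1936.
I = 1/(2*1936) = 1/3872 = 0.000258

0.000258


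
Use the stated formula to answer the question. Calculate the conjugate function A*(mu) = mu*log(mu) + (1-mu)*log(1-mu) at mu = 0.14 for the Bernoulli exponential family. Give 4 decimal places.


Legendre transform for Bernoulli:
A*(mu) = mu*log(mu) + (1-mu)*log(1-mu).
mu = 0.14, 1-mu = 0.86.
mu*log(mu) = 0.14*log(0.14) = -0.275256.
(1-mu)*log(1-mu) = 0.86*log(0.86) = -0.129708.
A* = -0.275256 + -0.129708 = -0.4050

-0.4050


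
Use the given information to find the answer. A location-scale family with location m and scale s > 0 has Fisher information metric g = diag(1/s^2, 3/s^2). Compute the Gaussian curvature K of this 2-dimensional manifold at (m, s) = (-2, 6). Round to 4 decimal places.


The metric has the form g = (A dm^2 + B ds^2)/s^2 with A = 1, B = 3.
Substitute u = sqrt(A/B)*m: g = B*(du^2 + ds^2)/s^2, i.e. B times the
Poincare upper half-plane metric, which has constant Gaussian curvature -1.
Scaling a 2D metric by a constant c divides the Gaussian curvature by c,
so K = -1/B = -1/(3) = -0.3333 everywhere (the point (m, s) = (-2, 6) is irrelevant:
the curvature is constant).
The requested Gaussian curvature is K = -0.3333.

-0.3333


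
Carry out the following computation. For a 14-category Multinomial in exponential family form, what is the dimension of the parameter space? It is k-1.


Exponential family dimension calculation:
For Multinomial with k=14 categories, dim = k-1 = 13.

13


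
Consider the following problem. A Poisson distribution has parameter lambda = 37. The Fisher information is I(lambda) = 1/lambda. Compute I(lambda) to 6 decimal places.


Fisher information for Poisson: I(lambda) = 1/lambda.
lambda = 37.
I(lambda) = 1/37 = 0.027027

0.027027


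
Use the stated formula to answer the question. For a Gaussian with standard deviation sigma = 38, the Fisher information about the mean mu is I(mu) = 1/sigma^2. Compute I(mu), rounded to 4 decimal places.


The Fisher information for the mean of a normal distribution is I(mu) = 1/sigma^2.
sigma = 38, so sigma^2 = 1444.
I(mu) = 1/1444 = 0.0007

0.0007


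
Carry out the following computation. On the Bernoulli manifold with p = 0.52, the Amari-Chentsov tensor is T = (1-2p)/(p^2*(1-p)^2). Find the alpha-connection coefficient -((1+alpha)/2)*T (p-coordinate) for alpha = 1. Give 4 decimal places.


Skewness (Amari-Chentsov) tensor: T = (1-2p)/(p^2*(1-p)^2).
p = 0.52, 1-2p = -0.04, p^2 = 0.2704, (1-p)^2 = 0.2304.
T = -0.04/(0.2704 * 0.2304) = -0.642053.
In the p-coordinate, Gamma^(alpha) = Gamma^(0) - (alpha/2)*T with Gamma^(0) = (1/2)*g'(p) = -T/2,
so Gamma^(alpha) = -((1+alpha)/2)*T.
alpha = 1, -(1+alpha)/2 = -1.0.
Gamma = -1.0 * -0.642053 = 0.6421

0.6421


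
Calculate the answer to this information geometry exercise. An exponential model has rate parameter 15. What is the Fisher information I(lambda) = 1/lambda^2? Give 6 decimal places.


Fisher information for exponential: I(lambda) = 1/lambda^2.
lambda = 15, lambda^2 = 225.
I = 1/225 = 0.004444

0.004444


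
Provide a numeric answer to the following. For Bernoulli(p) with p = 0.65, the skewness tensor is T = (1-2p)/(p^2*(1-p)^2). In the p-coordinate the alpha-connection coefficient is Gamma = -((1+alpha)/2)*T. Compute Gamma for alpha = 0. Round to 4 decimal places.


Skewness (Amari-Chentsov) tensor: T = (1-2p)/(p^2*(1-p)^2).
p = 0.65, 1-2p = -0.3, p^2 = 0.4225, (1-p)^2 = 0.1225.
T = -0.3/(0.4225 * 0.1225) = -5.796401.
In the p-coordinate, Gamma^(alpha) = Gamma^(0) - (alpha/2)*T with Gamma^(0) = (1/2)*g'(p) = -T/2,
so Gamma^(alpha) = -((1+alpha)/2)*T.
alpha = 0, -(1+alpha)/2 = -0.5.
Gamma = -0.5 * -5.796401 = 2.8982

2.8982


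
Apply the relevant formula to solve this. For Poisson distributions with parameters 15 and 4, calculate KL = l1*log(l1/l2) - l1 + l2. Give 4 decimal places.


KL divergence for Poisson:
KL = l1*log(l1/l2) - l1 + l2.
l1 = 15, l2 = 4.
log(15/4) = 1.321756.
l1*log(l1/l2) = 15 * 1.321756 = 19.826338.
KL = 19.826338 - 15 + 4 = 8.8263

8.8263


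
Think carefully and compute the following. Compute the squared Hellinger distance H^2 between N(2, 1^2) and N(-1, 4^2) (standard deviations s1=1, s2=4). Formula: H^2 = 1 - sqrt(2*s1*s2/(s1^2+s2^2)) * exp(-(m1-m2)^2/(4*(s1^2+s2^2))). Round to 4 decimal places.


Squared Hellinger distance for Gaussians:
H^2 = 1 - sqrt(2*s1*s2/(s1^2+s2^2)) * exp(-(m1-m2)^2/(4*(s1^2+s2^2))).
s1^2 = 1, s2^2 = 16, s1^2+s2^2 = 17.
sqrt(2*1*4/(17)) = 0.685994.
(m1-m2)^2 = (3)^2 = 9.
exp(-9/(4*17)) = exp(-0.132353) = 0.876032.
H^2 = 1 - 0.685994*0.876032 = 0.3990

0.3990


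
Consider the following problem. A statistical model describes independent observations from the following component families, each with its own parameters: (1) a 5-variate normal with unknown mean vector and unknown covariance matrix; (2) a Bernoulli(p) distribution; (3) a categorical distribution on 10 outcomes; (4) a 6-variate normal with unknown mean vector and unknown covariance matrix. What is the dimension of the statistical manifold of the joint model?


The dimension of a statistical manifold equals the number of free
(independent) real parameters of the model. For a product of independent
blocks the parameter counts add.
- 5-variate normal: 5 (mean) + 5*6/2 = 15 (symmetric covariance) = 20.
- Bernoulli (p): 1.
- categorical on 10 outcomes (probabilities sum to 1): 10-1 = 9.
- 6-variate normal: 6 (mean) + 6*7/2 = 21 (symmetric covariance) = 27.
Total = 20 + 1 + 9 + 27 = 57.
Dimension = 57

57


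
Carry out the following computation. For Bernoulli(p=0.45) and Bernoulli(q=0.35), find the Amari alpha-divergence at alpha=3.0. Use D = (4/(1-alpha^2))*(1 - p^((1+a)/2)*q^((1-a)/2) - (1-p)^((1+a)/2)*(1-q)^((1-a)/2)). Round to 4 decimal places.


Amari alpha-divergence:
D = (4/(1-alpha^2))*(1 - p^((1+a)/2)*q^((1-a)/2) - (1-p)^((1+a)/2)*(1-q)^((1-a)/2)).
alpha = 3.0, p = 0.45, q = 0.35.
e1 = (1+alpha)/2 = 2.0, e2 = (1-alpha)/2 = -1.0.
t1 = p^e1 * q^e2 = 0.45^2.0 * 0.35^-1.0 = 0.578571.
t2 = (1-p)^e1 * (1-q)^e2 = 0.55^2.0 * 0.65^-1.0 = 0.465385.
4/(1-alpha^2) = -0.5.
D = -0.5*(1 - 0.578571 - 0.465385) = 0.0220

0.0220


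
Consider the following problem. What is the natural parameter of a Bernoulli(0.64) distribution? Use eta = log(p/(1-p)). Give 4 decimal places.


Natural parameter for Bernoulli: eta = log(p/(1-p)).
p = 0.64, 1-p = 0.36.
p/(1-p) = 1.777778.
eta = log(1.777778) = 0.5754

0.5754
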